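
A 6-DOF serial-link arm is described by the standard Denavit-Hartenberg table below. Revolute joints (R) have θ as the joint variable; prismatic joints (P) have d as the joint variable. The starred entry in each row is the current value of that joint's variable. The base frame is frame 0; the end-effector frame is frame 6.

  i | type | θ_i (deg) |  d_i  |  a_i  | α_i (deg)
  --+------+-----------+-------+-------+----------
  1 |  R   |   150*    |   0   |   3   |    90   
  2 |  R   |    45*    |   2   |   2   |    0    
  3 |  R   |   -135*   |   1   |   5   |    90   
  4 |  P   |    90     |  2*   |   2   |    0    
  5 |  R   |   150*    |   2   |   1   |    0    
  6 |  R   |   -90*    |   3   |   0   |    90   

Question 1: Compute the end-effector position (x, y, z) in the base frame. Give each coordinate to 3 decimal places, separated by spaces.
after link 1: o_1 = (-2.5981, 1.5000, 0.0000)
after link 2: o_2 = (-2.8228, 3.9392, 1.4142)
after link 3: o_3 = (-2.3228, 4.8052, -3.5858)
after link 4: o_4 = (0.4092, 5.5372, -3.5858)
after link 5: o_5 = (1.7083, 3.7872, -3.0858)
after link 6: o_6 = (4.3063, 2.2872, -3.0858)

4.306 2.287 -3.086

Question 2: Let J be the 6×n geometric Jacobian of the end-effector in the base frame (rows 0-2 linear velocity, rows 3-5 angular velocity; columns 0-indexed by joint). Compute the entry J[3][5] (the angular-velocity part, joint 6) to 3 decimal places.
0.866

axis z_5 = (0.8660,-0.5000,0.0000); lever o_n−o_5 = (2.5981,-1.5000,0.0000)
cross product → J_v[:, 5] = (0.0000,0.0000,-0.0000)
J_ω[:, 5] = z_5
entry J[3][5] = 0.8660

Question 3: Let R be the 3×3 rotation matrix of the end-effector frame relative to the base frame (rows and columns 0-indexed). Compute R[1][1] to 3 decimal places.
End-effector y-axis (col 1 of R) = (0.8660,-0.5000,0.0000)
R[1][1] = -0.5000

-0.500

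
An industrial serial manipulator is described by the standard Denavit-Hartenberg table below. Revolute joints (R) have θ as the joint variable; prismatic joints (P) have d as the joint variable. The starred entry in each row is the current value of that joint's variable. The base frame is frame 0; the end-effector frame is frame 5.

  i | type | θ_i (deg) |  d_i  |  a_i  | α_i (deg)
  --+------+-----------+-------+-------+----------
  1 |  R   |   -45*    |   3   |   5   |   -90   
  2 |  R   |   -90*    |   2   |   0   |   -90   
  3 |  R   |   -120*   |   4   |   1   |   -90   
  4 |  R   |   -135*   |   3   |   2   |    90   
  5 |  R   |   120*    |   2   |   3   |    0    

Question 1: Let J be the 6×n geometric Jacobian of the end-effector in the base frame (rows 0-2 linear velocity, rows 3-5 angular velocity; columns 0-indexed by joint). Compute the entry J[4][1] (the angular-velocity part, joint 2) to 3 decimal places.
axis z_1 = (0.7071,0.7071,0.0000); lever o_n−o_1 = (5.0017,0.8448,5.2320)
cross product → J_v[:, 1] = (3.6996,-3.6996,-2.9393)
J_ω[:, 1] = z_1
entry J[4][1] = 0.7071

0.707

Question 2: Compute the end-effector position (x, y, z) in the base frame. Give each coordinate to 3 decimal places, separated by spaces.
8.537 -2.691 8.232

after link 1: o_1 = (3.5355, -3.5355, 3.0000)
after link 2: o_2 = (4.9497, -2.1213, 3.0000)
after link 3: o_3 = (8.3905, -4.3374, 2.5000)
after link 4: o_4 = (9.5852, -5.1427, 5.8052)
after link 5: o_5 = (8.5372, -2.6907, 8.2320)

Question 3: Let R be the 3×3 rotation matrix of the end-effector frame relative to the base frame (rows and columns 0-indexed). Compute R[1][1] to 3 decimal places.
End-effector y-axis (col 1 of R) = (-0.2348,0.6312,-0.7392)
R[1][1] = 0.6312

0.631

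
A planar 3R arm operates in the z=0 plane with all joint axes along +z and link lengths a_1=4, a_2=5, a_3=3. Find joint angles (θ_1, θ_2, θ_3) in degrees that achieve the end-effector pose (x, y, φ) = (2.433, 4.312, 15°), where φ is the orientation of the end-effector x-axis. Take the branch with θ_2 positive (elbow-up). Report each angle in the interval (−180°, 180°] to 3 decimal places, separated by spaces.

14.974 134.999 -134.973

wrist centre = target − a_3·(cos φ, sin φ) = (-0.4648, 3.5355)
cos θ_2 = (12.7161−4²−5²)/(2·4·5) = -0.7071; θ_2 = 134.9993° (elbow-up)
β = atan2(3.5355,-0.4648) = 97.4891°; ψ = atan2(3.5356,0.4645) = 82.5153°
θ_1 = β − ψ = 14.9738°
θ_3 = φ − θ_1 − θ_2 = -134.9731° (wrapped to (-180°,180°])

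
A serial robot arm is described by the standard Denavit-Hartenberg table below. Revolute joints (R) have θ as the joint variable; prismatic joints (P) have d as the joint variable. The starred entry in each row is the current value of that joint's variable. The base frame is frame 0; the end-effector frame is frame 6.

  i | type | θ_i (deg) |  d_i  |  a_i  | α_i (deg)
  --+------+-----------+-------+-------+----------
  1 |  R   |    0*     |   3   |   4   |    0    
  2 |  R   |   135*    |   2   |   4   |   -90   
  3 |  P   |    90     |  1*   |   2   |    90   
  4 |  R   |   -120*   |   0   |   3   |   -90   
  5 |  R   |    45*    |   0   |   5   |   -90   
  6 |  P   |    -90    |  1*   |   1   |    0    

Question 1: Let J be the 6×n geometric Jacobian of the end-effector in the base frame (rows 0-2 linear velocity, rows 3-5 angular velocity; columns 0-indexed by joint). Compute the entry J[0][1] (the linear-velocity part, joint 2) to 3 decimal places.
-3.044

axis z_1 = (0.0000,0.0000,1.0000); lever o_n−o_1 = (3.3872,3.0440,2.0482)
cross product → J_v[:, 1] = (-3.0440,3.3872,0.0000)
J_ω[:, 1] = z_1
entry J[0][1] = -3.0440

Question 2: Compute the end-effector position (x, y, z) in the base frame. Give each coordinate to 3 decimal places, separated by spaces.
after link 1: o_1 = (4.0000, 0.0000, 3.0000)
after link 2: o_2 = (1.1716, 2.8284, 5.0000)
after link 3: o_3 = (0.4645, 2.1213, 3.0000)
after link 4: o_4 = (2.3016, 3.9584, 4.5000)
after link 5: o_5 = (6.9666, 3.6235, 6.2678)
after link 6: o_6 = (7.3872, 3.0440, 5.0482)

7.387 3.044 5.048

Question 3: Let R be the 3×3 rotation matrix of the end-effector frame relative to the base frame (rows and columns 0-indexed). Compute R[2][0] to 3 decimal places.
-0.866

End-effector x-axis (col 0 of R) = (0.3536,0.3536,-0.8660)
R[2][0] = -0.8660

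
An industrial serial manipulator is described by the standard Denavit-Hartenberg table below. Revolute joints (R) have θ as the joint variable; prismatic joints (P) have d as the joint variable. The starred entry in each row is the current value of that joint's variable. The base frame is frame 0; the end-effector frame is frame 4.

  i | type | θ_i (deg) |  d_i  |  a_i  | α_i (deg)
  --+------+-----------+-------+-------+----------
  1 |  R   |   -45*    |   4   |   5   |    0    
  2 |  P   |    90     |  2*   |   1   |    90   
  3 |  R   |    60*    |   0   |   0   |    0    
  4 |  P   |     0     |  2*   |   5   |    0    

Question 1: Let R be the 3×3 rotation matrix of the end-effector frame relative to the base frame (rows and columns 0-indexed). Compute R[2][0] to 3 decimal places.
0.866

End-effector x-axis (col 0 of R) = (0.3536,0.3536,0.8660)
R[2][0] = 0.8660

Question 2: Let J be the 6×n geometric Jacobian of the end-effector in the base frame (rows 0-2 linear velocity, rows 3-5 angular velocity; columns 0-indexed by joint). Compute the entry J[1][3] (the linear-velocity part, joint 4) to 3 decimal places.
-0.707

prismatic axis z_3 = (0.7071,-0.7071,0.0000)
J_v[:, 3] = z_3; J_ω[:, 3] = (0,0,0)
entry J[1][3] = -0.7071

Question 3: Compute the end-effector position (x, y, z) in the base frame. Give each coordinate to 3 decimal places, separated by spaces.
after link 1: o_1 = (3.5355, -3.5355, 4.0000)
after link 2: o_2 = (4.2426, -2.8284, 6.0000)
after link 3: o_3 = (4.2426, -2.8284, 6.0000)
after link 4: o_4 = (7.4246, -2.4749, 10.3301)

7.425 -2.475 10.330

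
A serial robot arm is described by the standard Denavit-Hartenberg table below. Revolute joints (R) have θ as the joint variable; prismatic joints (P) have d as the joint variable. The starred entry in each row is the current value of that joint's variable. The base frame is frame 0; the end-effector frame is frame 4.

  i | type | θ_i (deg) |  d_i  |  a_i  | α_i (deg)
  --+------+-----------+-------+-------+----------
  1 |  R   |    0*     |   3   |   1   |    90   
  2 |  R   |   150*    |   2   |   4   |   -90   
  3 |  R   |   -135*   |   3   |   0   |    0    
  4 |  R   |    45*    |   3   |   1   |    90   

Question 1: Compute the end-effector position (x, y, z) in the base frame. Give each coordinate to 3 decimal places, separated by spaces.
-5.464 -3.000 -0.196

after link 1: o_1 = (1.0000, 0.0000, 3.0000)
after link 2: o_2 = (-2.4641, -2.0000, 5.0000)
after link 3: o_3 = (-3.9641, -2.0000, 2.4019)
after link 4: o_4 = (-5.4641, -3.0000, -0.1962)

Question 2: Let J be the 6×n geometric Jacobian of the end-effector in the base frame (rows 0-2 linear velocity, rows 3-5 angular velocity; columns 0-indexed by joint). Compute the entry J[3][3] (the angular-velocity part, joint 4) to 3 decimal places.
-0.500

axis z_3 = (-0.5000,-0.0000,-0.8660); lever o_n−o_3 = (-1.5000,-1.0000,-2.5981)
cross product → J_v[:, 3] = (-0.8660,0.0000,0.5000)
J_ω[:, 3] = z_3
entry J[3][3] = -0.5000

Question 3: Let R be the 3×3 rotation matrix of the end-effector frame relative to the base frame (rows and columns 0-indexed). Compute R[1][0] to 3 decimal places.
-1.000

End-effector x-axis (col 0 of R) = (0.0000,-1.0000,0.0000)
R[1][0] = -1.0000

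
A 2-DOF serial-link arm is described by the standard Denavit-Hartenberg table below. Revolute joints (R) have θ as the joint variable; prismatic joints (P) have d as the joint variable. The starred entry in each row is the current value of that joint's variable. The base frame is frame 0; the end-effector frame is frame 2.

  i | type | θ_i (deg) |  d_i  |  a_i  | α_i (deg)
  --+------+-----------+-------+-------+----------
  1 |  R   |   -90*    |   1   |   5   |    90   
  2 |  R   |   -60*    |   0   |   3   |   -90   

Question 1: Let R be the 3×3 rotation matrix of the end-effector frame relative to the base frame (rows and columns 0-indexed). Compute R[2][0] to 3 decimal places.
-0.866

End-effector x-axis (col 0 of R) = (-0.0000,-0.5000,-0.8660)
R[2][0] = -0.8660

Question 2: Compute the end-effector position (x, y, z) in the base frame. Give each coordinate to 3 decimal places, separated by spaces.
0.000 -6.500 -1.598

after link 1: o_1 = (0.0000, -5.0000, 1.0000)
after link 2: o_2 = (0.0000, -6.5000, -1.5981)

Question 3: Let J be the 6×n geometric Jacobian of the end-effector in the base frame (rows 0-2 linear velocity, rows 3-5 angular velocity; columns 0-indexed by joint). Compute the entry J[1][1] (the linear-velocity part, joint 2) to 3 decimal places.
axis z_1 = (-1.0000,-0.0000,0.0000); lever o_n−o_1 = (-0.0000,-1.5000,-2.5981)
cross product → J_v[:, 1] = (0.0000,-2.5981,1.5000)
J_ω[:, 1] = z_1
entry J[1][1] = -2.5981

-2.598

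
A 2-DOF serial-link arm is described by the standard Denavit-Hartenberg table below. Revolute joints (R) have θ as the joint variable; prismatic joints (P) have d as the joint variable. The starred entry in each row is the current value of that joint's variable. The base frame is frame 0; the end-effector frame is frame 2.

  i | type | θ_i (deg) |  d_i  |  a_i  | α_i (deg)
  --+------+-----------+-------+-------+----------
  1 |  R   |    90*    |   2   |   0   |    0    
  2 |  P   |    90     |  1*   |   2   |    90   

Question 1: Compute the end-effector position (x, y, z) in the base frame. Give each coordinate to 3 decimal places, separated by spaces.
-2.000 0.000 3.000

after link 1: o_1 = (0.0000, 0.0000, 2.0000)
after link 2: o_2 = (-2.0000, 0.0000, 3.0000)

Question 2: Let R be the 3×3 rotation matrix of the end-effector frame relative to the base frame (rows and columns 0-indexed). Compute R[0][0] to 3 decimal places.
-1.000

End-effector x-axis (col 0 of R) = (-1.0000,0.0000,0.0000)
R[0][0] = -1.0000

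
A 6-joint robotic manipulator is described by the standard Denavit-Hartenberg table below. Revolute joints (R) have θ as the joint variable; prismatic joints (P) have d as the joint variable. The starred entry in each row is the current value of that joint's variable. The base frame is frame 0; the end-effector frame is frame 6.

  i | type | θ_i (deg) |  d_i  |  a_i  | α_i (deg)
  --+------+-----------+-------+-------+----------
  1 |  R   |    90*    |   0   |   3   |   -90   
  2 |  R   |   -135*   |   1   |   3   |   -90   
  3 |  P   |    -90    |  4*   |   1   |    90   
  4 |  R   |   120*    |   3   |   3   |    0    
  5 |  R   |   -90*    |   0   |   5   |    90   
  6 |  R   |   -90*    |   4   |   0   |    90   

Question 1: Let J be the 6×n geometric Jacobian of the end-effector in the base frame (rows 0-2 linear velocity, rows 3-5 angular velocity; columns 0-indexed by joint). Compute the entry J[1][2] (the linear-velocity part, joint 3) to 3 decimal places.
0.707

prismatic axis z_2 = (0.0000,0.7071,0.7071)
J_v[:, 2] = z_2; J_ω[:, 2] = (0,0,0)
entry J[1][2] = 0.7071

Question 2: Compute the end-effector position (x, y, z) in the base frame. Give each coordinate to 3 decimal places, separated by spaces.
after link 1: o_1 = (0.0000, 3.0000, 0.0000)
after link 2: o_2 = (-1.0000, 0.8787, 2.1213)
after link 3: o_3 = (-2.0000, 3.7071, 4.9497)
after link 4: o_4 = (-0.5000, 7.6655, 4.6655)
after link 5: o_5 = (-4.8301, 9.4333, 6.4333)
after link 6: o_6 = (-6.8301, 6.9838, 3.9838)

-6.830 6.984 3.984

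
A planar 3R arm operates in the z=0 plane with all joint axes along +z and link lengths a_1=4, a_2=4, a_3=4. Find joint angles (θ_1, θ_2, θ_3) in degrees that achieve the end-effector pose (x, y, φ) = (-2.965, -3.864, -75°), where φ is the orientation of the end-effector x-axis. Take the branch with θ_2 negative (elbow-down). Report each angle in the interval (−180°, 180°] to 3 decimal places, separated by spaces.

-119.998 -119.995 164.993

wrist centre = target − a_3·(cos φ, sin φ) = (-4.0003, -0.0003)
cos θ_2 = (16.0022−4²−4²)/(2·4·4) = -0.4999; θ_2 = -119.9954° (elbow-down)
β = atan2(-0.0003,-4.0003) = -179.9958°; ψ = atan2(-3.4643,2.0003) = -59.9977°
θ_1 = β − ψ = -119.9980°
θ_3 = φ − θ_1 − θ_2 = 164.9935° (wrapped to (-180°,180°])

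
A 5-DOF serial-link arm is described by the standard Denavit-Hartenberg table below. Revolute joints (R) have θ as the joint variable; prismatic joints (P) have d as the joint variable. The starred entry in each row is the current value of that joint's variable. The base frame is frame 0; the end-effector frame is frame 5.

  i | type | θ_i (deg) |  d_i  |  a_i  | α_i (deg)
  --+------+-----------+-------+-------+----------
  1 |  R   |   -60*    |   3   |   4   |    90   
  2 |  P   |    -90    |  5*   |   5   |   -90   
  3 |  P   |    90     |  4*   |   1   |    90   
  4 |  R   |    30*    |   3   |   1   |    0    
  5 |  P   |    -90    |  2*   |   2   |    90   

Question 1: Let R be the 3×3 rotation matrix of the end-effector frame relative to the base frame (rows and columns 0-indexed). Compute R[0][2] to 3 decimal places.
-1.000

End-effector z-axis (col 2 of R) = (-1.0000,-0.0000,-0.0000)
R[0][2] = -1.0000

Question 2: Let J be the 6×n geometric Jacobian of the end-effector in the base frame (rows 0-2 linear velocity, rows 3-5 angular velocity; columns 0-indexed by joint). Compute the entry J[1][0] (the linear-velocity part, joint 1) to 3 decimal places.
1.536

axis z_0 = ẑ; lever o_n−o_0 = (1.5359,-6.9282,-7.0000)
cross product → J_v[:, 0] = (6.9282,1.5359,-0.0000)
J_ω[:, 0] = z_0
entry J[1][0] = 1.5359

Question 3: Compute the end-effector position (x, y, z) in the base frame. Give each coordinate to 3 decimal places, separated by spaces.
1.536 -6.928 -7.000

after link 1: o_1 = (2.0000, -3.4641, 3.0000)
after link 2: o_2 = (-2.3301, -5.9641, -2.0000)
after link 3: o_3 = (0.5359, -8.9282, -2.0000)
after link 4: o_4 = (1.5359, -8.9282, -5.0000)
after link 5: o_5 = (1.5359, -6.9282, -7.0000)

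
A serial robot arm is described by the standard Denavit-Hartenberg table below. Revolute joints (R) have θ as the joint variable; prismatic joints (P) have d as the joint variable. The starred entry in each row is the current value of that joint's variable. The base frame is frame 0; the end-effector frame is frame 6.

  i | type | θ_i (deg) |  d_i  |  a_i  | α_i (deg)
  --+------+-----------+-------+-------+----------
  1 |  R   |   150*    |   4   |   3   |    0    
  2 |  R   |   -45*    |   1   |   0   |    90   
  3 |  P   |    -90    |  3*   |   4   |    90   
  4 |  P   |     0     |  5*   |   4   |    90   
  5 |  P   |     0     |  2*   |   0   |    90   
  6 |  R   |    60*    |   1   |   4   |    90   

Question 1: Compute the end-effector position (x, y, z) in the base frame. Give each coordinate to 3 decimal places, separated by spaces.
-3.943 -3.001 -5.000

after link 1: o_1 = (-2.5981, 1.5000, 4.0000)
after link 2: o_2 = (-2.5981, 1.5000, 5.0000)
after link 3: o_3 = (0.2997, 2.2765, 1.0000)
after link 4: o_4 = (1.5938, -2.5532, -3.0000)
after link 5: o_5 = (-0.3381, -3.0708, -3.0000)
after link 6: o_6 = (-3.9429, -3.0015, -5.0000)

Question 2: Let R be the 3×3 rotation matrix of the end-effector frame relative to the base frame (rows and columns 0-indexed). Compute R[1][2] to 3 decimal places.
End-effector z-axis (col 2 of R) = (0.4830,0.1294,-0.8660)
R[1][2] = 0.1294

0.129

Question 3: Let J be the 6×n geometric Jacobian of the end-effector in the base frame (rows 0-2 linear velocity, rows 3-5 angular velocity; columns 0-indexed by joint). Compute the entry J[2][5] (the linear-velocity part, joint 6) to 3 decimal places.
axis z_5 = (-0.2588,0.9659,0.0000); lever o_n−o_5 = (-3.6049,0.0694,-2.0000)
cross product → J_v[:, 5] = (-1.9319,-0.5176,3.4641)
J_ω[:, 5] = z_5
entry J[2][5] = 3.4641

3.464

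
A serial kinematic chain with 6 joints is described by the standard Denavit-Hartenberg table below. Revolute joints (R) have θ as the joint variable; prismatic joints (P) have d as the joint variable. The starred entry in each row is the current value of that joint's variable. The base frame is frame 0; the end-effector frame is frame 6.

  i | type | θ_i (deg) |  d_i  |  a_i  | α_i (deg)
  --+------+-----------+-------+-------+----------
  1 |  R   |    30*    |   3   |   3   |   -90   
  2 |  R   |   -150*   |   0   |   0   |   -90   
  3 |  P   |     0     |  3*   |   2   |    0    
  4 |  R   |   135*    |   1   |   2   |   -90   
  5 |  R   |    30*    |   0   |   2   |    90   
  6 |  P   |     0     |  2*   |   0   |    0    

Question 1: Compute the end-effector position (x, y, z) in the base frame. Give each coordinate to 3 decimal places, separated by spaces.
after link 1: o_1 = (2.5981, 1.5000, 3.0000)
after link 2: o_2 = (2.5981, 1.5000, 3.0000)
after link 3: o_3 = (2.3971, 1.3840, 6.5981)
after link 4: o_4 = (4.5979, 1.0216, 6.7570)
after link 5: o_5 = (5.6958, 0.2413, 5.2786)
after link 6: o_6 = (7.3297, 0.3681, 6.4250)

7.330 0.368 6.425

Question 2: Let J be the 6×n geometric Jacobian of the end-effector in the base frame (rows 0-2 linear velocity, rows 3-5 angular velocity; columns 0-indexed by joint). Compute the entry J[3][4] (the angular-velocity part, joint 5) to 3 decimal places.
0.177

axis z_4 = (0.1768,0.9186,-0.3536); lever o_n−o_4 = (2.7318,-0.6535,-0.3320)
cross product → J_v[:, 4] = (-0.5360,-0.9072,-2.6248)
J_ω[:, 4] = z_4
entry J[3][4] = 0.1768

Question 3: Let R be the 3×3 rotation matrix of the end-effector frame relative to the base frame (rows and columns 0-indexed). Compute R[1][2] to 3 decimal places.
End-effector z-axis (col 2 of R) = (0.8169,0.0634,0.5732)
R[1][2] = 0.0634

0.063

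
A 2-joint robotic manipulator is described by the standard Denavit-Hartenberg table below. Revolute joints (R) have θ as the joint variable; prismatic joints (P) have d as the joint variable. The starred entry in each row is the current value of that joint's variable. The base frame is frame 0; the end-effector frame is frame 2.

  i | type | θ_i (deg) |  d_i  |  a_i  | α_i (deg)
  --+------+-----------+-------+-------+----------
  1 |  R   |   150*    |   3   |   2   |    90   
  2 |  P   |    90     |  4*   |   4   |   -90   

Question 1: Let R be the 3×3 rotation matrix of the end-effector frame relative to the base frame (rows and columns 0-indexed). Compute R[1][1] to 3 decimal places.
-0.866

End-effector y-axis (col 1 of R) = (-0.5000,-0.8660,-0.0000)
R[1][1] = -0.8660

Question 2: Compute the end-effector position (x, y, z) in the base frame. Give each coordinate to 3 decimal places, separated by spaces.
after link 1: o_1 = (-1.7321, 1.0000, 3.0000)
after link 2: o_2 = (0.2679, 4.4641, 7.0000)

0.268 4.464 7.000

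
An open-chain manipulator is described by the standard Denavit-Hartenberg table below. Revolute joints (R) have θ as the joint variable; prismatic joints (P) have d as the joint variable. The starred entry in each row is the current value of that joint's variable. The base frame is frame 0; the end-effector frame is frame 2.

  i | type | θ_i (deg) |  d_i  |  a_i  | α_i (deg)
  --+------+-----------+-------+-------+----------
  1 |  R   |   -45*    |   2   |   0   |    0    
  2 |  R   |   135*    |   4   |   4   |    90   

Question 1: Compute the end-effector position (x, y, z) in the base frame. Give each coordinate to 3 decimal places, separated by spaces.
0.000 4.000 6.000

after link 1: o_1 = (0.0000, 0.0000, 2.0000)
after link 2: o_2 = (0.0000, 4.0000, 6.0000)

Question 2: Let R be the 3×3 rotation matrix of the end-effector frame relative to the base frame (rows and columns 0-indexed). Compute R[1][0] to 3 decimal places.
End-effector x-axis (col 0 of R) = (0.0000,1.0000,0.0000)
R[1][0] = 1.0000

1.000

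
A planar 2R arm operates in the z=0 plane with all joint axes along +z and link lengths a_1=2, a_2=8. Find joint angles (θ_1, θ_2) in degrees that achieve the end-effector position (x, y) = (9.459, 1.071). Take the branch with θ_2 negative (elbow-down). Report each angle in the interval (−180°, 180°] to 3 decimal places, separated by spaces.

cos θ_2 = (90.6197−2²−8²)/(2·2·8) = 0.7069; θ_2 = -45.0195° (elbow-down)
β = atan2(1.0710,9.4590) = 6.4598°; ψ = atan2(-5.6588,7.6549) = -36.4730°
θ_1 = β − ψ = 42.9329°

42.933 -45.019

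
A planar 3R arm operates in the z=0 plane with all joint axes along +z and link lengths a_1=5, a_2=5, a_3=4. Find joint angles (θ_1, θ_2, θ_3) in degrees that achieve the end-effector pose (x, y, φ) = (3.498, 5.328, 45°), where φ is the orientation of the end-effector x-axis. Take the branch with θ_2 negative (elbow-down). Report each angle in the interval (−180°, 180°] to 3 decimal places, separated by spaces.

150.007 -150.006 44.999

wrist centre = target − a_3·(cos φ, sin φ) = (0.6696, 2.4996)
cos θ_2 = (6.6962−5²−5²)/(2·5·5) = -0.8661; θ_2 = -150.0058° (elbow-down)
β = atan2(2.4996,0.6696) = 75.0040°; ψ = atan2(-2.4996,0.6696) = -75.0029°
θ_1 = β − ψ = 150.0069°
θ_3 = φ − θ_1 − θ_2 = 44.9989° (wrapped to (-180°,180°])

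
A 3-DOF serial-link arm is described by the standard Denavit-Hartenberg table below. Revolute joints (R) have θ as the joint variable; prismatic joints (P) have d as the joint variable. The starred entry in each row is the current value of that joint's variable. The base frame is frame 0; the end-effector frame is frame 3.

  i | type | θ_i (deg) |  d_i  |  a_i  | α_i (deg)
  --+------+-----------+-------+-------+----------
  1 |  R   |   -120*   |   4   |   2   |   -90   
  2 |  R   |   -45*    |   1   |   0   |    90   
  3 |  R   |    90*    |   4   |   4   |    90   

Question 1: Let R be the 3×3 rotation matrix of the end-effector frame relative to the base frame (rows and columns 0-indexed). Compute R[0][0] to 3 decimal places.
0.866

End-effector x-axis (col 0 of R) = (0.8660,-0.5000,0.0000)
R[0][0] = 0.8660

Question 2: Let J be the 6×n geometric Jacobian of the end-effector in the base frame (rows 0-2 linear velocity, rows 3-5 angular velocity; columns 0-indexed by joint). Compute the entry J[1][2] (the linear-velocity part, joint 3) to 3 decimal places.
axis z_2 = (0.3536,0.6124,0.7071); lever o_n−o_2 = (4.8783,0.4495,2.8284)
cross product → J_v[:, 2] = (1.4142,2.4495,-2.8284)
J_ω[:, 2] = z_2
entry J[1][2] = 2.4495

2.449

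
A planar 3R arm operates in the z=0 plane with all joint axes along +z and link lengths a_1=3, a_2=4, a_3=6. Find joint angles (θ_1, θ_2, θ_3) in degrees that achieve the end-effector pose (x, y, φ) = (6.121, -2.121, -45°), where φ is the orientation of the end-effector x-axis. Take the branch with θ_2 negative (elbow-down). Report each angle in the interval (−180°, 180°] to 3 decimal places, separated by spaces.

wrist centre = target − a_3·(cos φ, sin φ) = (1.8784, 2.1216)
cos θ_2 = (8.0296−3²−4²)/(2·3·4) = -0.7071; θ_2 = -134.9995° (elbow-down)
β = atan2(2.1216,1.8784) = 48.4805°; ψ = atan2(-2.8285,0.1716) = -86.5282°
θ_1 = β − ψ = 135.0087°
θ_3 = φ − θ_1 − θ_2 = -45.0092° (wrapped to (-180°,180°])

135.009 -134.999 -45.009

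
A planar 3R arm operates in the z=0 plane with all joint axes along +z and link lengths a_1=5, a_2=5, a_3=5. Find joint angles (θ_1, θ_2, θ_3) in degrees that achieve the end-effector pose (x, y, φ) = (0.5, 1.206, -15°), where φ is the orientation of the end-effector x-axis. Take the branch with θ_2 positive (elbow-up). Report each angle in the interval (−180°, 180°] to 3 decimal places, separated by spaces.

wrist centre = target − a_3·(cos φ, sin φ) = (-4.3296, 2.5001)
cos θ_2 = (24.9962−5²−5²)/(2·5·5) = -0.5001; θ_2 = 120.0051° (elbow-up)
β = atan2(2.5001,-4.3296) = 149.9962°; ψ = atan2(4.3299,2.4996) = 60.0025°
θ_1 = β − ψ = 89.9937°
θ_3 = φ − θ_1 − θ_2 = 135.0013° (wrapped to (-180°,180°])

89.994 120.005 135.001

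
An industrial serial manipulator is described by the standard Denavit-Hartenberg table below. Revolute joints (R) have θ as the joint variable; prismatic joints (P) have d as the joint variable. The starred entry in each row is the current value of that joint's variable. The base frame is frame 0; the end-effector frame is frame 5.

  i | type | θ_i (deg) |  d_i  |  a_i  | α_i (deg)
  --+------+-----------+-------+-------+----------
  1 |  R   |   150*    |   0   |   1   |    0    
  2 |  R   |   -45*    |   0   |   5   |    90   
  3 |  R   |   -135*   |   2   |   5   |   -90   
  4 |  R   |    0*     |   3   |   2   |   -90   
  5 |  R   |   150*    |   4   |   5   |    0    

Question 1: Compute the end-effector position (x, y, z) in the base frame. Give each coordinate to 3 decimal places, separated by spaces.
after link 1: o_1 = (-0.8660, 0.5000, 0.0000)
after link 2: o_2 = (-2.1601, 5.3296, 0.0000)
after link 3: o_3 = (0.6868, 2.4322, -3.5355)
after link 4: o_4 = (0.5038, 3.1152, -7.0711)
after link 5: o_5 = (-3.6949, 3.3299, -2.2414)

-3.695 3.330 -2.241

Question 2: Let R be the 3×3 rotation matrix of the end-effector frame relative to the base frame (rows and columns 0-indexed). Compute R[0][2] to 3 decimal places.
End-effector z-axis (col 2 of R) = (-0.9659,-0.2588,-0.0000)
R[0][2] = -0.9659

-0.966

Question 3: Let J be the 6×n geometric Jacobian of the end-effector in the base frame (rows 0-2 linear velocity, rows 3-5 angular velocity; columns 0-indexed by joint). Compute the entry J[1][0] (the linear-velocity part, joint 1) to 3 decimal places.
axis z_0 = ẑ; lever o_n−o_0 = (-3.6949,3.3299,-2.2414)
cross product → J_v[:, 0] = (-3.3299,-3.6949,0.0000)
J_ω[:, 0] = z_0
entry J[1][0] = -3.6949

-3.695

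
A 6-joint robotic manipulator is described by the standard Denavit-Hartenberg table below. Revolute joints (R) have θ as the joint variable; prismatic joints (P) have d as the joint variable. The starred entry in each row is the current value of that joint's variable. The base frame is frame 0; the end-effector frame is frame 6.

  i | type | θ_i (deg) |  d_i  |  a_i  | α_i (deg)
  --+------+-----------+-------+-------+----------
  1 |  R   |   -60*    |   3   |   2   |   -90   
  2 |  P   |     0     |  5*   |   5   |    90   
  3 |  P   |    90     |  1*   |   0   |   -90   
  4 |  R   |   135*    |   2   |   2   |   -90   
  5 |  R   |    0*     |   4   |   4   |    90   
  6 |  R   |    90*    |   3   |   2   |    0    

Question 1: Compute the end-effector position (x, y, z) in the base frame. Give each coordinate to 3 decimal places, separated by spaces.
-2.018 -3.475 4.000

after link 1: o_1 = (1.0000, -1.7321, 3.0000)
after link 2: o_2 = (7.8301, -3.5622, 3.0000)
after link 3: o_3 = (7.8301, -3.5622, 4.0000)
after link 4: o_4 = (5.6054, -2.5372, 2.5858)
after link 5: o_5 = (0.7064, -5.3657, 2.5858)
after link 6: o_6 = (-2.0183, -3.4747, 4.0000)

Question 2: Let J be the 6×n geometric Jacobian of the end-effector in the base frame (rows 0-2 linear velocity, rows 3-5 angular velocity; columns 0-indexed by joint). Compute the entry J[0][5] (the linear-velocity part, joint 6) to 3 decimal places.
1.225

axis z_5 = (-0.5000,0.8660,0.0000); lever o_n−o_5 = (-2.7247,1.8910,1.4142)
cross product → J_v[:, 5] = (1.2247,0.7071,1.4142)
J_ω[:, 5] = z_5
entry J[0][5] = 1.2247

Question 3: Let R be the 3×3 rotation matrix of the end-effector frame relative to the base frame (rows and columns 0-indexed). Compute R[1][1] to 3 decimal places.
End-effector y-axis (col 1 of R) = (0.6124,0.3536,0.7071)
R[1][1] = 0.3536

0.354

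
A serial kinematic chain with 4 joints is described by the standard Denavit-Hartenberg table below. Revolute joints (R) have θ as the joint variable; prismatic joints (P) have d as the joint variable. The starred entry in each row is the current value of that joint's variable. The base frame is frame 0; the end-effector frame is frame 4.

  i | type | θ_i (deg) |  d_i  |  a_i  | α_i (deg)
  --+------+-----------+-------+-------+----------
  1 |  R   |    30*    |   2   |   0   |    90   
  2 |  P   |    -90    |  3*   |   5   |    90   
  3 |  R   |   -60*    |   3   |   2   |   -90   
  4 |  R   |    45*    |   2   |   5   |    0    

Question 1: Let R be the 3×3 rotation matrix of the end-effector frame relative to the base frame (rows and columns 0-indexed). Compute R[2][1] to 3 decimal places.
0.354

End-effector y-axis (col 1 of R) = (0.9186,-0.1768,0.3536)
R[2][1] = 0.3536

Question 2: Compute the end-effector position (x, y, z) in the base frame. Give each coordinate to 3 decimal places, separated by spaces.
0.067 0.955 -7.500

after link 1: o_1 = (0.0000, 0.0000, 2.0000)
after link 2: o_2 = (1.5000, -2.5981, -3.0000)
after link 3: o_3 = (-1.9641, -2.5981, -4.0000)
after link 4: o_4 = (0.0668, 0.9553, -7.4998)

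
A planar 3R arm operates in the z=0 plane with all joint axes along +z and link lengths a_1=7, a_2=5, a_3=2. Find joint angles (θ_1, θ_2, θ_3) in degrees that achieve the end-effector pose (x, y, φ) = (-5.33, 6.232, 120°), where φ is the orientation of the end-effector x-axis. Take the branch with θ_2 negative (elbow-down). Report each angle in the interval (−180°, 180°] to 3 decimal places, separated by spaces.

wrist centre = target − a_3·(cos φ, sin φ) = (-4.3300, 4.4999)
cos θ_2 = (38.9984−7²−5²)/(2·7·5) = -0.5000; θ_2 = -120.0015° (elbow-down)
β = atan2(4.4999,-4.3300) = 133.8974°; ψ = atan2(-4.3301,4.4999) = -43.8982°
θ_1 = β − ψ = 177.7955°
θ_3 = φ − θ_1 − θ_2 = 62.2059° (wrapped to (-180°,180°])

177.796 -120.001 62.206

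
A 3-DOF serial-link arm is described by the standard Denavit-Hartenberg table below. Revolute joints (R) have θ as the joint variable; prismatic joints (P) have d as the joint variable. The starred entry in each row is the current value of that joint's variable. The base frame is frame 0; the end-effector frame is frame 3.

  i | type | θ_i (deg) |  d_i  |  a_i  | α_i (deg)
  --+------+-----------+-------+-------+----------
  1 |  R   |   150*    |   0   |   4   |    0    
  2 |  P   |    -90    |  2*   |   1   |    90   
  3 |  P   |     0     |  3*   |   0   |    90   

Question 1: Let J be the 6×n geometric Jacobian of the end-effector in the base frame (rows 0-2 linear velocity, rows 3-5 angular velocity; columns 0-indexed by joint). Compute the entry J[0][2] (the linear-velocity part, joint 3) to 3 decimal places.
0.866

prismatic axis z_2 = (0.8660,-0.5000,0.0000)
J_v[:, 2] = z_2; J_ω[:, 2] = (0,0,0)
entry J[0][2] = 0.8660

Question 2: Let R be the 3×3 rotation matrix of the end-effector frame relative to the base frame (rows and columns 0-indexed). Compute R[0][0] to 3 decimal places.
0.500

End-effector x-axis (col 0 of R) = (0.5000,0.8660,0.0000)
R[0][0] = 0.5000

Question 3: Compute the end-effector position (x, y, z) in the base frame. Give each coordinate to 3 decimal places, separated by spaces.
after link 1: o_1 = (-3.4641, 2.0000, 0.0000)
after link 2: o_2 = (-2.9641, 2.8660, 2.0000)
after link 3: o_3 = (-0.3660, 1.3660, 2.0000)

-0.366 1.366 2.000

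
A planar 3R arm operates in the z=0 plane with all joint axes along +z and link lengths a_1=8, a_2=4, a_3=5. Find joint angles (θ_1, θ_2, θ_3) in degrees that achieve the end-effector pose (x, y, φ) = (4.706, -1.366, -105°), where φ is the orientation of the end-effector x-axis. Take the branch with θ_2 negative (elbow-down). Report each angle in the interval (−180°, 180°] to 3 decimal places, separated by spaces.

59.996 -120.002 -44.994

wrist centre = target − a_3·(cos φ, sin φ) = (6.0001, 3.4636)
cos θ_2 = (47.9979−8²−4²)/(2·8·4) = -0.5000; θ_2 = -120.0022° (elbow-down)
β = atan2(3.4636,6.0001) = 29.9962°; ψ = atan2(-3.4640,5.9999) = -30.0000°
θ_1 = β − ψ = 59.9962°
θ_3 = φ − θ_1 − θ_2 = -44.9940° (wrapped to (-180°,180°])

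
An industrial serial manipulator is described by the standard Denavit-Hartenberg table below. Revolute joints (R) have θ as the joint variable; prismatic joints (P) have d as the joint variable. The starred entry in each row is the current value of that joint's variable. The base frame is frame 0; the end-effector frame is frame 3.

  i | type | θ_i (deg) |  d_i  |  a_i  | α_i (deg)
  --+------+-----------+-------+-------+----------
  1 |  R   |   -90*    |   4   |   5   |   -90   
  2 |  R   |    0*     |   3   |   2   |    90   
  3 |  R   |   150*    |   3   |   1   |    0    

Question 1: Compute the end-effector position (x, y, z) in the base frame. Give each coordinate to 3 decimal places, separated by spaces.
after link 1: o_1 = (0.0000, -5.0000, 4.0000)
after link 2: o_2 = (3.0000, -7.0000, 4.0000)
after link 3: o_3 = (3.5000, -6.1340, 7.0000)

3.500 -6.134 7.000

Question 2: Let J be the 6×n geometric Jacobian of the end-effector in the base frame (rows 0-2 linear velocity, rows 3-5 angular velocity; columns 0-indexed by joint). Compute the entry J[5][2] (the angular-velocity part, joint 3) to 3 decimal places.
axis z_2 = (0.0000,0.0000,1.0000); lever o_n−o_2 = (0.5000,0.8660,3.0000)
cross product → J_v[:, 2] = (-0.8660,0.5000,0.0000)
J_ω[:, 2] = z_2
entry J[5][2] = 1.0000

1.000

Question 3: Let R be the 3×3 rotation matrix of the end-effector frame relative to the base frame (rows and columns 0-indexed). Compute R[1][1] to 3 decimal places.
End-effector y-axis (col 1 of R) = (-0.8660,0.5000,0.0000)
R[1][1] = 0.5000

0.500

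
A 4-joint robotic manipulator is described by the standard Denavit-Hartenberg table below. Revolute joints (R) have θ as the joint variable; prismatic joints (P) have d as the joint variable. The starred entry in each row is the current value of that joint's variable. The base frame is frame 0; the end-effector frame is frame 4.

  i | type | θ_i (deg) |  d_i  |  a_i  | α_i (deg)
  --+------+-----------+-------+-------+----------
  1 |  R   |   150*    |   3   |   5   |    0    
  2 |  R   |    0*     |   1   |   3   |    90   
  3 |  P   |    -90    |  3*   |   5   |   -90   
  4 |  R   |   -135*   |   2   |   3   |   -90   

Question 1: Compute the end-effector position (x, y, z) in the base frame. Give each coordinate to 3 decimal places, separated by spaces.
-6.100 9.435 1.121

after link 1: o_1 = (-4.3301, 2.5000, 3.0000)
after link 2: o_2 = (-6.9282, 4.0000, 4.0000)
after link 3: o_3 = (-5.4282, 6.5981, -1.0000)
after link 4: o_4 = (-6.0996, 9.4352, 1.1213)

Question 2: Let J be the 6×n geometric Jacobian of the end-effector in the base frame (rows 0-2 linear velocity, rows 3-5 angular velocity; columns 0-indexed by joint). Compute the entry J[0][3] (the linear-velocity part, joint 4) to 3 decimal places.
axis z_3 = (-0.8660,0.5000,0.0000); lever o_n−o_3 = (-0.6714,2.8371,2.1213)
cross product → J_v[:, 3] = (1.0607,1.8371,-2.1213)
J_ω[:, 3] = z_3
entry J[0][3] = 1.0607

1.061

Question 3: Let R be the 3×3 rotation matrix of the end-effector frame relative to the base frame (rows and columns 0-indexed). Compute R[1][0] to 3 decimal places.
0.612

End-effector x-axis (col 0 of R) = (0.3536,0.6124,0.7071)
R[1][0] = 0.6124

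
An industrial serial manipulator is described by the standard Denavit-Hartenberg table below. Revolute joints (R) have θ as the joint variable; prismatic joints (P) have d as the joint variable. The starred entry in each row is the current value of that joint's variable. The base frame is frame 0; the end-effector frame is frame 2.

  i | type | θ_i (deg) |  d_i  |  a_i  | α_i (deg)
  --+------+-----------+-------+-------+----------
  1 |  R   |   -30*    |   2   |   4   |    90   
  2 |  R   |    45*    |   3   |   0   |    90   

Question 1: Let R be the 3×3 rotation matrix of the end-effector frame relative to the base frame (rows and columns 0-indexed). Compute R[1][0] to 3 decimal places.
End-effector x-axis (col 0 of R) = (0.6124,-0.3536,0.7071)
R[1][0] = -0.3536

-0.354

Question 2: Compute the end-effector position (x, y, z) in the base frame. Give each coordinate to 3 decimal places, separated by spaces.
1.964 -4.598 2.000

after link 1: o_1 = (3.4641, -2.0000, 2.0000)
after link 2: o_2 = (1.9641, -4.5981, 2.0000)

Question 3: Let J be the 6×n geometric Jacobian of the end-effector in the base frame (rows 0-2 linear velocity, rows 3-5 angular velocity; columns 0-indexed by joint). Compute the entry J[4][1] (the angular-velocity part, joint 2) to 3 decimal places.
axis z_1 = (-0.5000,-0.8660,0.0000); lever o_n−o_1 = (-1.5000,-2.5981,0.0000)
cross product → J_v[:, 1] = (0.0000,-0.0000,0.0000)
J_ω[:, 1] = z_1
entry J[4][1] = -0.8660

-0.866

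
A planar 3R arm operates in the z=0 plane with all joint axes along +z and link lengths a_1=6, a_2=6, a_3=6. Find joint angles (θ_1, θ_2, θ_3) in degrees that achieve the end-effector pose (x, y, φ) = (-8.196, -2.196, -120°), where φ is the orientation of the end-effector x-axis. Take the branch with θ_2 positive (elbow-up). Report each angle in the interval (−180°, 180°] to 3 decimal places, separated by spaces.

89.998 120.001 30.002

wrist centre = target − a_3·(cos φ, sin φ) = (-5.1960, 3.0002)
cos θ_2 = (35.9993−6²−6²)/(2·6·6) = -0.5000; θ_2 = 120.0006° (elbow-up)
β = atan2(3.0002,-5.1960) = 149.9980°; ψ = atan2(5.1961,2.9999) = 60.0003°
θ_1 = β − ψ = 89.9977°
θ_3 = φ − θ_1 − θ_2 = 30.0017° (wrapped to (-180°,180°])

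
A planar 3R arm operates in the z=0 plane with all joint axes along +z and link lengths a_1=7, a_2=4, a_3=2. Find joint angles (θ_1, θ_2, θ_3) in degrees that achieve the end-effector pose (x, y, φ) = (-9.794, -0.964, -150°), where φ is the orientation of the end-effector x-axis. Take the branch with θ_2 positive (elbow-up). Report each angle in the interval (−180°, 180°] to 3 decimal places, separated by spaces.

wrist centre = target − a_3·(cos φ, sin φ) = (-8.0619, 0.0360)
cos θ_2 = (64.9963−7²−4²)/(2·7·4) = -0.0001; θ_2 = 90.0038° (elbow-up)
β = atan2(0.0360,-8.0619) = 179.7442°; ψ = atan2(4.0000,6.9997) = 29.7458°
θ_1 = β − ψ = 149.9983°
θ_3 = φ − θ_1 − θ_2 = -30.0021° (wrapped to (-180°,180°])

149.998 90.004 -30.002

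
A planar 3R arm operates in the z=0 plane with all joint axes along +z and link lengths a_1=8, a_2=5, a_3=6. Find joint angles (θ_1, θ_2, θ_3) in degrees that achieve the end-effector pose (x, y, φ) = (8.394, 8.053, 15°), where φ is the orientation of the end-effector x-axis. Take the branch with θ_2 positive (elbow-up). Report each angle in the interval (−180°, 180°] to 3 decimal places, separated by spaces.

29.998 119.997 -134.995

wrist centre = target − a_3·(cos φ, sin φ) = (2.5984, 6.5001)
cos θ_2 = (49.0030−8²−5²)/(2·8·5) = -0.5000; θ_2 = 119.9975° (elbow-up)
β = atan2(6.5001,2.5984) = 68.2107°; ψ = atan2(4.3302,5.5002) = 38.2130°
θ_1 = β − ψ = 29.9977°
θ_3 = φ − θ_1 − θ_2 = -134.9952° (wrapped to (-180°,180°])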